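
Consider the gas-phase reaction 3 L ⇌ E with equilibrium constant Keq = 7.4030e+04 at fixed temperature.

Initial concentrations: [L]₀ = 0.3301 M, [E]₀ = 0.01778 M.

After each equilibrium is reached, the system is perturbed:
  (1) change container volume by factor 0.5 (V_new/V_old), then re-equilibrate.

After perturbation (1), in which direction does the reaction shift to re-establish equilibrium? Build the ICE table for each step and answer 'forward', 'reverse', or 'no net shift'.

Q₀ = 0.4943 vs Keq = 7.4030e+04 ⇒ Q<K, forward
Step 1:
                    L           E
  Initial      0.3301     0.01778
  Change      -0.3182      0.1061
  Equil       0.01187      0.1239
  solve Keq expr → x = 0.1061; check Q = 7.4030e+04
Then change container volume by factor 0.5 (V_new/V_old).
Step 2:
                    L           E
  Initial     0.02374      0.2477
  Change    -0.008727    0.002909
  Equil       0.01502      0.2506
  solve Keq expr → x = 0.002909; check Q = 7.4030e+04

Direction: forward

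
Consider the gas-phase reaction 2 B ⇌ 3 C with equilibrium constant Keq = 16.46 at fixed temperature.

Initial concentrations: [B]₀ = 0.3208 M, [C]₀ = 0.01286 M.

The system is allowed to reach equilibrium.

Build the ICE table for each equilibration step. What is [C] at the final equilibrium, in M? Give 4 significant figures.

[C]_eq = 0.4004 M

Q₀ = 2.0666e-05 vs Keq = 16.46 ⇒ Q<K, forward
Step 1:
                    B           C
  I            0.3208     0.01286
  C           -0.2584      0.3875
  E           0.06245      0.4004
  solve Keq expr → x = 0.1292; check Q = 16.46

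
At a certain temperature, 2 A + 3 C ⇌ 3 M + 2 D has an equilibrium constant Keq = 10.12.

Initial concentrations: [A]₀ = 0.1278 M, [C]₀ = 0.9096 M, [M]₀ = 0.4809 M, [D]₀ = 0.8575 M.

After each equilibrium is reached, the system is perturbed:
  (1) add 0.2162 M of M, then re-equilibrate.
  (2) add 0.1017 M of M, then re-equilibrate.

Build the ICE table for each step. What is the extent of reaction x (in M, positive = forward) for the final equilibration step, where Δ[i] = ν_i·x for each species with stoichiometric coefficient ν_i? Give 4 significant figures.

x = -0.008406 M

Q₀ = 6.653 vs Keq = 10.12 ⇒ Q<K, forward
Step 1:
                  A         C         M         D
  Initial    0.1278    0.9096    0.4809    0.8575
  Change   -0.01272  -0.01908   0.01908   0.01272
  Equil      0.1151    0.8905       0.5    0.8702
  solve Keq expr → x = 0.00636; check Q = 10.12
Then add 0.2162 M of M.
Step 2:
                  A         C         M         D
  Initial    0.1151    0.8905    0.7162    0.8702
  Change    0.03738   0.05607  -0.05607  -0.03738
  Equil      0.1525    0.9466    0.6601    0.8328
  solve Keq expr → x = -0.01869; check Q = 10.12
Then add 0.1017 M of M.
Step 3:
                  A         C         M         D
  Initial    0.1525    0.9466    0.7618    0.8328
  Change    0.01681   0.02522  -0.02522  -0.01681
  Equil      0.1693    0.9718    0.7366     0.816
  solve Keq expr → x = -0.008406; check Q = 10.12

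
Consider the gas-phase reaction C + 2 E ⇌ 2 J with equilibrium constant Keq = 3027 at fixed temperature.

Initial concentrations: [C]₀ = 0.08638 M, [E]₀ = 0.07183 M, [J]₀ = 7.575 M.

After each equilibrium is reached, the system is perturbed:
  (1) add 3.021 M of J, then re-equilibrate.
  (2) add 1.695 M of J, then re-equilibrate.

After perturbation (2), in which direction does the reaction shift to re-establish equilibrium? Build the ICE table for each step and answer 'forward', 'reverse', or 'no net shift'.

Q₀ = 1.2875e+05 vs Keq = 3027 ⇒ Q>K, reverse
Step 1:
                    C           E           J
  init        0.08638     0.07183       7.575
  Δ            0.1135      0.2269     -0.2269
  eq           0.1998      0.2988       7.348
  solve Keq expr → x = -0.1135; check Q = 3027
Then add 3.021 M of J.
Step 2:
                    C           E           J
  init         0.1998      0.2988       10.37
  Δ           0.04108     0.08216    -0.08216
  eq           0.2409      0.3809       10.29
  solve Keq expr → x = -0.04108; check Q = 3027
Then add 1.695 M of J.
Step 3:
                    C           E           J
  init         0.2409      0.3809       11.98
  Δ           0.02139     0.04278    -0.04278
  eq           0.2623      0.4237       11.94
  solve Keq expr → x = -0.02139; check Q = 3027

Direction: reverse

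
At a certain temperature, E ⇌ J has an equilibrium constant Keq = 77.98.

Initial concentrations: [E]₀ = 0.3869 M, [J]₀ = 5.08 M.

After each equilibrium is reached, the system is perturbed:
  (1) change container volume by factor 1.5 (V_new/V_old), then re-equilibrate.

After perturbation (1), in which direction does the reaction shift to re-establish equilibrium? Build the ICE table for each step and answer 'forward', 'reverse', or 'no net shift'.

Q₀ = 13.13 vs Keq = 77.98 ⇒ Q<K, forward
Step 1:
                   E          J
  I           0.3869       5.08
  C          -0.3177     0.3177
  E          0.06922      5.398
  solve Keq expr → x = 0.3177; check Q = 77.98
Then change container volume by factor 1.5 (V_new/V_old).
Step 2:
                   E          J
  I          0.04615      3.598
  C                0          0
  E          0.04615      3.598
  solve Keq expr → x = 0; check Q = 77.98

Direction: no net shift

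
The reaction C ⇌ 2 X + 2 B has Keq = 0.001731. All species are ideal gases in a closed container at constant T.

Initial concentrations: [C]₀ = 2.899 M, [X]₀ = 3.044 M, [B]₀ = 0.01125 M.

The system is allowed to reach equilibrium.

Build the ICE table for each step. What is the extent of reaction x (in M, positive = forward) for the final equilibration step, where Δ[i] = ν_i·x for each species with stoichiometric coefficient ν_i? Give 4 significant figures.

x = 0.005954 M

Q₀ = 4.0453e-04 vs Keq = 0.001731 ⇒ Q<K, forward
Step 1:
                    C           X           B
  init          2.899       3.044     0.01125
  Δ         -0.005954     0.01191     0.01191
  eq            2.893       3.056     0.02316
  solve Keq expr → x = 0.005954; check Q = 0.001731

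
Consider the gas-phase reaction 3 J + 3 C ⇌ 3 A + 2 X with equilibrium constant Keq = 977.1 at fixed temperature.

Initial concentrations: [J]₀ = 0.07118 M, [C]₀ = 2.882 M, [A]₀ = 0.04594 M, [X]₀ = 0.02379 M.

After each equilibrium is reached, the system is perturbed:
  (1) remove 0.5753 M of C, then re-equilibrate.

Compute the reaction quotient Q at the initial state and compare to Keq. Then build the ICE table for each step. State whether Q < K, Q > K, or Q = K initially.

Q₀ = 6.3563e-06; Q < K (proceeds forward)

Q₀ = 6.3563e-06 vs Keq = 977.1 ⇒ Q<K, forward
Step 1:
                   J          C          A          X
  init       0.07118      2.882    0.04594    0.02379
  Δ         -0.07047   -0.07047    0.07047    0.04698
  eq      7.1385e-04      2.812     0.1164    0.07077
  solve Keq expr → x = 0.02349; check Q = 977.1
Then remove 0.5753 M of C.
Step 2:
                   J          C          A          X
  init    7.1385e-04      2.236     0.1164    0.07077
  Δ       1.8116e-04 1.8116e-04 -1.8116e-04 -1.2077e-04
  eq      8.9501e-04      2.236     0.1162    0.07065
  solve Keq expr → x = -6.0386e-05; check Q = 977.1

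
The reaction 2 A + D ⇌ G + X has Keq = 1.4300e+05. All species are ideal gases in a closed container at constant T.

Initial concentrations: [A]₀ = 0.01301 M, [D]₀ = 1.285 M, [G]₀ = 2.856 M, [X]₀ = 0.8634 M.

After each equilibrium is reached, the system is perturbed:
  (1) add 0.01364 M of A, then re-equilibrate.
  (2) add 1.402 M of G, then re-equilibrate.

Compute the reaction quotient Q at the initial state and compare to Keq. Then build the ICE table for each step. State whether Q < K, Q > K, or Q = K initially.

Q₀ = 1.1337e+04 vs Keq = 1.4300e+05 ⇒ Q<K, forward
Step 1:
                    A           D           G           X
  I           0.01301       1.285       2.856      0.8634
  C         -0.009327   -0.004664    0.004664    0.004664
  E          0.003683        1.28       2.861      0.8681
  solve Keq expr → x = 0.004664; check Q = 1.4300e+05
Then add 0.01364 M of A.
Step 2:
                    A           D           G           X
  I           0.01732        1.28       2.861      0.8681
  C          -0.01361   -0.006806    0.006806    0.006806
  E          0.003711       1.274       2.867      0.8749
  solve Keq expr → x = 0.006806; check Q = 1.4300e+05
Then add 1.402 M of G.
Step 3:
                    A           D           G           X
  I          0.003711       1.274       4.269      0.8749
  C        8.1534e-04  4.0767e-04 -4.0767e-04 -4.0767e-04
  E          0.004527       1.274       4.269      0.8745
  solve Keq expr → x = -4.0767e-04; check Q = 1.4300e+05

Q₀ = 1.1337e+04; Q < K (proceeds forward)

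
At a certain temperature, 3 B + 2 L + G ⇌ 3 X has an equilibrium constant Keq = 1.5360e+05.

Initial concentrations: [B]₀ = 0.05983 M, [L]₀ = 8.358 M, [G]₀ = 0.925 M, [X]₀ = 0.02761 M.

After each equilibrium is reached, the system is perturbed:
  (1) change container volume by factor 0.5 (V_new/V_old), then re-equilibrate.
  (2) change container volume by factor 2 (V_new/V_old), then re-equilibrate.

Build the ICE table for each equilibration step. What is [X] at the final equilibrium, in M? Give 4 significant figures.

Q₀ = 0.001521 vs Keq = 1.5360e+05 ⇒ Q<K, forward
Step 1:
                    B           L           G           X
  Initial     0.05983       8.358       0.925     0.02761
  Change     -0.05942    -0.03961    -0.01981     0.05942
  Equil    4.0920e-04       8.318      0.9052     0.08703
  solve Keq expr → x = 0.01981; check Q = 1.5360e+05
Then change container volume by factor 0.5 (V_new/V_old).
Step 2:
                    B           L           G           X
  Initial  8.1840e-04       16.64        1.81      0.1741
  Change  -4.0823e-04 -2.7215e-04 -1.3608e-04  4.0823e-04
  Equil    4.1017e-04       16.64        1.81      0.1745
  solve Keq expr → x = 1.3608e-04; check Q = 1.5360e+05
Then change container volume by factor 2 (V_new/V_old).
Step 3:
                    B           L           G           X
  Initial  2.0509e-04       8.318      0.9051     0.08723
  Change   2.0411e-04  1.3608e-04  6.8038e-05 -2.0411e-04
  Equil    4.0920e-04       8.318      0.9052     0.08703
  solve Keq expr → x = -6.8038e-05; check Q = 1.5360e+05

[X]_eq = 0.08703 M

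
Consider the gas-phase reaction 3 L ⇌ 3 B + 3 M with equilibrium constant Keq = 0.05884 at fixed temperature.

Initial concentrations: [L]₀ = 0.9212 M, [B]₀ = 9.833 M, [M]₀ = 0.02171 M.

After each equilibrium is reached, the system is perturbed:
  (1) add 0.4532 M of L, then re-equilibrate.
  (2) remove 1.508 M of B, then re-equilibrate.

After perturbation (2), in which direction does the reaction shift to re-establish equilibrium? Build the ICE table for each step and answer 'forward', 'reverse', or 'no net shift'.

Q₀ = 0.01244 vs Keq = 0.05884 ⇒ Q<K, forward
Step 1:
                    L           B           M
  init         0.9212       9.833     0.02171
  Δ          -0.01412     0.01412     0.01412
  eq           0.9071       9.847     0.03583
  solve Keq expr → x = 0.004706; check Q = 0.05884
Then add 0.4532 M of L.
Step 2:
                    L           B           M
  init           1.36       9.847     0.03583
  Δ          -0.01713     0.01713     0.01713
  eq            1.343       9.864     0.05296
  solve Keq expr → x = 0.005711; check Q = 0.05884
Then remove 1.508 M of B.
Step 3:
                    L           B           M
  init          1.343       8.356     0.05296
  Δ         -0.009068    0.009068    0.009068
  eq            1.334       8.365     0.06203
  solve Keq expr → x = 0.003023; check Q = 0.05884

Direction: forward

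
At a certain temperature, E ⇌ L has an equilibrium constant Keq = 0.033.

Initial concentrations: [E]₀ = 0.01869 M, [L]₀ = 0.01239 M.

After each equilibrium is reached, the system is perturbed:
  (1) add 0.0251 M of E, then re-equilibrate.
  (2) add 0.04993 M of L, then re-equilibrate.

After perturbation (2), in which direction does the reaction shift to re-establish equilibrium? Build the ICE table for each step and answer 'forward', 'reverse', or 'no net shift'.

Direction: reverse

Q₀ = 0.6629 vs Keq = 0.033 ⇒ Q>K, reverse
Step 1:
                  E         L
  Initial   0.01869   0.01239
  Change     0.0114   -0.0114
  Equil     0.03009 9.9288e-04
  solve Keq expr → x = -0.0114; check Q = 0.033
Then add 0.0251 M of E.
Step 2:
                  E         L
  Initial   0.05519 9.9288e-04
  Change  -8.0184e-04 8.0184e-04
  Equil     0.05439  0.001795
  solve Keq expr → x = 8.0184e-04; check Q = 0.033
Then add 0.04993 M of L.
Step 3:
                  E         L
  Initial   0.05439   0.05172
  Change    0.04833  -0.04833
  Equil      0.1027   0.00339
  solve Keq expr → x = -0.04833; check Q = 0.033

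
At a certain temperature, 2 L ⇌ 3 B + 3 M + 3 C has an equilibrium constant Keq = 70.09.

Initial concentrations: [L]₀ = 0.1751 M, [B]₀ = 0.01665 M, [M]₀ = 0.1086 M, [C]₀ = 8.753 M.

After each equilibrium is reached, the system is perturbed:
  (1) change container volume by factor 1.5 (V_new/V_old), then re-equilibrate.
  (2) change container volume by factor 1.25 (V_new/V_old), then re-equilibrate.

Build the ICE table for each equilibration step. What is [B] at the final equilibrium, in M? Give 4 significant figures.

[B]_eq = 0.1407 M

Q₀ = 1.2931e-04 vs Keq = 70.09 ⇒ Q<K, forward
Step 1:
                   L          B          M          C
  init        0.1751    0.01665     0.1086      8.753
  Δ          -0.1264     0.1896     0.1896     0.1896
  eq         0.04871     0.2062     0.2982      8.943
  solve Keq expr → x = 0.06319; check Q = 70.09
Then change container volume by factor 1.5 (V_new/V_old).
Step 2:
                   L          B          M          C
  init       0.03247     0.1375     0.1988      5.962
  Δ         -0.01949    0.02924    0.02924    0.02924
  eq         0.01298     0.1667      0.228      5.991
  solve Keq expr → x = 0.009745; check Q = 70.09
Then change container volume by factor 1.25 (V_new/V_old).
Step 3:
                   L          B          M          C
  init       0.01039     0.1334     0.1824      4.793
  Δ        -0.004904   0.007356   0.007356   0.007356
  eq        0.005483     0.1407     0.1898        4.8
  solve Keq expr → x = 0.002452; check Q = 70.09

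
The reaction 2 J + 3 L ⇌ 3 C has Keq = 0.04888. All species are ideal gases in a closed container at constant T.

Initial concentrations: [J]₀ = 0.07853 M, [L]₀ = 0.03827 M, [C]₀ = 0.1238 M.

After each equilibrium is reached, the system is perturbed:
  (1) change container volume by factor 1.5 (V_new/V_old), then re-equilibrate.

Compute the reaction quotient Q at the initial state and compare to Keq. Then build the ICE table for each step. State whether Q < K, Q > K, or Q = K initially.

Q₀ = 5489; Q > K (proceeds reverse)

Q₀ = 5489 vs Keq = 0.04888 ⇒ Q>K, reverse
Step 1:
                    J           L           C
  I           0.07853     0.03827      0.1238
  C           0.07239      0.1086     -0.1086
  E            0.1509      0.1469     0.01522
  solve Keq expr → x = -0.03619; check Q = 0.04888
Then change container volume by factor 1.5 (V_new/V_old).
Step 2:
                    J           L           C
  I            0.1006      0.0979     0.01015
  C          0.001438    0.002157   -0.002157
  E             0.102      0.1001    0.007989
  solve Keq expr → x = -7.1913e-04; check Q = 0.04888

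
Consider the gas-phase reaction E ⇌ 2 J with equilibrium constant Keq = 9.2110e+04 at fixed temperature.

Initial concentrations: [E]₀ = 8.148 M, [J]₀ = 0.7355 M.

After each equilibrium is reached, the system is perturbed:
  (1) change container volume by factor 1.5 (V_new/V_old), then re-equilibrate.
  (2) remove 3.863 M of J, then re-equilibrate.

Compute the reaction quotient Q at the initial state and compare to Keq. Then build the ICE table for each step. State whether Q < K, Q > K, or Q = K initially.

Q₀ = 0.06639 vs Keq = 9.2110e+04 ⇒ Q<K, forward
Step 1:
                  E         J
  Initial     8.148    0.7355
  Change     -8.145     16.29
  Equil    0.003147     17.03
  solve Keq expr → x = 8.145; check Q = 9.2110e+04
Then change container volume by factor 1.5 (V_new/V_old).
Step 2:
                  E         J
  Initial  0.002098     11.35
  Change  -6.9896e-04  0.001398
  Equil    0.001399     11.35
  solve Keq expr → x = 6.9896e-04; check Q = 9.2110e+04
Then remove 3.863 M of J.
Step 3:
                  E         J
  Initial  0.001399     7.489
  Change  -7.8988e-04   0.00158
  Equil   6.0907e-04      7.49
  solve Keq expr → x = 7.8988e-04; check Q = 9.2110e+04

Q₀ = 0.06639; Q < K (proceeds forward)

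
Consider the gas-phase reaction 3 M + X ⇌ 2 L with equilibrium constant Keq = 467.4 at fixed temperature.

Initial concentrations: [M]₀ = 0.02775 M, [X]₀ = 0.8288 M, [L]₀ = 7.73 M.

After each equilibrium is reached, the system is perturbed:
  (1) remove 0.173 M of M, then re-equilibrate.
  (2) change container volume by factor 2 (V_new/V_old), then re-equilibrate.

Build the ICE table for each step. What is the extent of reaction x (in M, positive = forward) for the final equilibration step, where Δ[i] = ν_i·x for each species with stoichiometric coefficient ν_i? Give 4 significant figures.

x = -0.04182 M

Q₀ = 3.3738e+06 vs Keq = 467.4 ⇒ Q>K, reverse
Step 1:
                    M           X           L
  I           0.02775      0.8288        7.73
  C            0.4651       0.155     -0.3101
  E            0.4929      0.9838        7.42
  solve Keq expr → x = -0.155; check Q = 467.4
Then remove 0.173 M of M.
Step 2:
                    M           X           L
  I            0.3199      0.9838        7.42
  C            0.1598     0.05326     -0.1065
  E            0.4796       1.037       7.313
  solve Keq expr → x = -0.05326; check Q = 467.4
Then change container volume by factor 2 (V_new/V_old).
Step 3:
                    M           X           L
  I            0.2398      0.5185       3.657
  C            0.1255     0.04182    -0.08365
  E            0.3653      0.5604       3.573
  solve Keq expr → x = -0.04182; check Q = 467.4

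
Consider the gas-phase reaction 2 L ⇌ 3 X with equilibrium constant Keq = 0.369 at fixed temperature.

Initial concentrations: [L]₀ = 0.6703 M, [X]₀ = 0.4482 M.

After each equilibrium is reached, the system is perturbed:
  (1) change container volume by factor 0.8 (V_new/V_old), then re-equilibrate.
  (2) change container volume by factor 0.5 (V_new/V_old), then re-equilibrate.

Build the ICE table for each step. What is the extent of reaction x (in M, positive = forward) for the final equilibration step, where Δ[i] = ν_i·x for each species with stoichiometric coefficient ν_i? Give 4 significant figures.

Q₀ = 0.2004 vs Keq = 0.369 ⇒ Q<K, forward
Step 1:
                   L          X
  Initial     0.6703     0.4482
  Change    -0.04927     0.0739
  Equil        0.621     0.5221
  solve Keq expr → x = 0.02463; check Q = 0.369
Then change container volume by factor 0.8 (V_new/V_old).
Step 2:
                   L          X
  Initial     0.7763     0.6526
  Change     0.02319   -0.03478
  Equil       0.7995     0.6178
  solve Keq expr → x = -0.01159; check Q = 0.369
Then change container volume by factor 0.5 (V_new/V_old).
Step 3:
                   L          X
  Initial      1.599      1.236
  Change      0.1339    -0.2009
  Equil        1.733      1.035
  solve Keq expr → x = -0.06696; check Q = 0.369

x = -0.06696 M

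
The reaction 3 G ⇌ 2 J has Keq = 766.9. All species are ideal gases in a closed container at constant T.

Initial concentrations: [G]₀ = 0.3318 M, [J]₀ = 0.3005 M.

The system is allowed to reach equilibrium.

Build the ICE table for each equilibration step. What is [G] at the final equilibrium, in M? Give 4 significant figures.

Q₀ = 2.472 vs Keq = 766.9 ⇒ Q<K, forward
Step 1:
                    G           J
  Initial      0.3318      0.3005
  Change      -0.2651      0.1767
  Equil       0.06672      0.4772
  solve Keq expr → x = 0.08836; check Q = 766.9

[G]_eq = 0.06672 M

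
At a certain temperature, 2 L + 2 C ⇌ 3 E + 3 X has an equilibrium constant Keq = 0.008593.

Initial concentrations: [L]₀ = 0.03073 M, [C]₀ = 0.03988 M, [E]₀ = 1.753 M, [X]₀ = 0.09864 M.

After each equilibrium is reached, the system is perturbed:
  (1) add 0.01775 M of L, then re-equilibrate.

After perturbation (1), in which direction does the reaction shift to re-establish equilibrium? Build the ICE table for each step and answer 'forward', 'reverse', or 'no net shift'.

Q₀ = 3442 vs Keq = 0.008593 ⇒ Q>K, reverse
Step 1:
                    L           C           E           X
  init        0.03073     0.03988       1.753     0.09864
  Δ           0.06208     0.06208    -0.09312    -0.09312
  eq          0.09281       0.102        1.66    0.005521
  solve Keq expr → x = -0.03104; check Q = 0.008593
Then add 0.01775 M of L.
Step 2:
                    L           C           E           X
  init         0.1106       0.102        1.66    0.005521
  Δ       -4.3143e-04 -4.3143e-04  6.4714e-04  6.4714e-04
  eq           0.1101      0.1015       1.661    0.006168
  solve Keq expr → x = 2.1571e-04; check Q = 0.008593

Direction: forward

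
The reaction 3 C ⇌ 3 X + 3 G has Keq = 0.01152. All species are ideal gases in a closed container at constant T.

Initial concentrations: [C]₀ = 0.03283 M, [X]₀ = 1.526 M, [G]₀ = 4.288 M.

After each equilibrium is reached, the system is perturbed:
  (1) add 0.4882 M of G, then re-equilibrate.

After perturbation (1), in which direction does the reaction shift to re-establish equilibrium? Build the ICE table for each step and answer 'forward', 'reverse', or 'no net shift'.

Q₀ = 7.9180e+06 vs Keq = 0.01152 ⇒ Q>K, reverse
Step 1:
                  C         X         G
  init      0.03283     1.526     4.288
  Δ           1.412    -1.412    -1.412
  eq          1.445    0.1135     2.876
  solve Keq expr → x = -0.4708; check Q = 0.01152
Then add 0.4882 M of G.
Step 2:
                  C         X         G
  init        1.445    0.1135     3.364
  Δ         0.01503  -0.01503  -0.01503
  eq           1.46   0.09849     3.349
  solve Keq expr → x = -0.005009; check Q = 0.01152

Direction: reverse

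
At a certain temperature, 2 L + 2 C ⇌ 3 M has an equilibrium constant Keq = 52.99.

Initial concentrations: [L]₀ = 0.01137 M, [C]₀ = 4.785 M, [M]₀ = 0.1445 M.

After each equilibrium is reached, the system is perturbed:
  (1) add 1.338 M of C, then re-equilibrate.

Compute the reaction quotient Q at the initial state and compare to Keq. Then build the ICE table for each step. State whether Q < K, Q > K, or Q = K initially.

Q₀ = 1.019 vs Keq = 52.99 ⇒ Q<K, forward
Step 1:
                    L           C           M
  init        0.01137       4.785      0.1445
  Δ         -0.009549   -0.009549     0.01432
  eq         0.001821       4.775      0.1588
  solve Keq expr → x = 0.004775; check Q = 52.99
Then add 1.338 M of C.
Step 2:
                    L           C           M
  init       0.001821       6.113      0.1588
  Δ       -3.9054e-04 -3.9054e-04  5.8580e-04
  eq          0.00143       6.113      0.1594
  solve Keq expr → x = 1.9527e-04; check Q = 52.99

Q₀ = 1.019; Q < K (proceeds forward)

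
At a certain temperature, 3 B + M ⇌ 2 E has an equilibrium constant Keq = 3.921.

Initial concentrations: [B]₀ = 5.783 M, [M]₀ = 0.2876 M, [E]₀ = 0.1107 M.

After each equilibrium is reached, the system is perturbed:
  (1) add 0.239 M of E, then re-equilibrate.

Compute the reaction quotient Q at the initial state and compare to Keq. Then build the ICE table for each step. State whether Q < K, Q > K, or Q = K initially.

Q₀ = 2.2032e-04 vs Keq = 3.921 ⇒ Q<K, forward
Step 1:
                   B          M          E
  I            5.783     0.2876     0.1107
  C          -0.8598    -0.2866     0.5732
  E            4.923 9.9965e-04     0.6839
  solve Keq expr → x = 0.2866; check Q = 3.921
Then add 0.239 M of E.
Step 2:
                   B          M          E
  I            4.923 9.9965e-04     0.9229
  C         0.002435 8.1168e-04  -0.001623
  E            4.926   0.001811     0.9213
  solve Keq expr → x = -8.1168e-04; check Q = 3.921

Q₀ = 2.2032e-04; Q < K (proceeds forward)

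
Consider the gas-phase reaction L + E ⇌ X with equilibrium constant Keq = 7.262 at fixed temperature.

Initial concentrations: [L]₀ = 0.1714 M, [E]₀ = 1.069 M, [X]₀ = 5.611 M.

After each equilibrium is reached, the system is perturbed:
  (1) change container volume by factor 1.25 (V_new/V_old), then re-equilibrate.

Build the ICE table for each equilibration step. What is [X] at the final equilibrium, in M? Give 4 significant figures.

[X]_eq = 4.148 M

Q₀ = 30.62 vs Keq = 7.262 ⇒ Q>K, reverse
Step 1:
                   L          E          X
  I           0.1714      1.069      5.611
  C           0.3426     0.3426    -0.3426
  E            0.514      1.412      5.268
  solve Keq expr → x = -0.3426; check Q = 7.262
Then change container volume by factor 1.25 (V_new/V_old).
Step 2:
                   L          E          X
  I           0.4112      1.129      4.215
  C          0.06653    0.06653   -0.06653
  E           0.4777      1.196      4.148
  solve Keq expr → x = -0.06653; check Q = 7.262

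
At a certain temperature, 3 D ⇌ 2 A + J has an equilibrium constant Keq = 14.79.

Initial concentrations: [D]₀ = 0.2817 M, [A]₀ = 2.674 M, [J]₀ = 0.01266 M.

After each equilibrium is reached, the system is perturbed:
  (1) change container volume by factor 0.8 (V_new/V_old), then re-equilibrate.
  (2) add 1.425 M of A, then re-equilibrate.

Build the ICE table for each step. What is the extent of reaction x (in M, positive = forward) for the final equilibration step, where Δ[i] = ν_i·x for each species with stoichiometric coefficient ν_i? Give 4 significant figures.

x = -0.01085 M

Q₀ = 4.049 vs Keq = 14.79 ⇒ Q<K, forward
Step 1:
                  D         A         J
  init       0.2817     2.674   0.01266
  Δ        -0.04379   0.02919    0.0146
  eq         0.2379     2.703   0.02726
  solve Keq expr → x = 0.0146; check Q = 14.79
Then change container volume by factor 0.8 (V_new/V_old).
Step 2:
                  D         A         J
  init       0.2974     3.379   0.03407
  Δ               0         0         0
  eq         0.2974     3.379   0.03407
  solve Keq expr → x = 0; check Q = 14.79
Then add 1.425 M of A.
Step 3:
                  D         A         J
  init       0.2974     4.804   0.03407
  Δ         0.03254  -0.02169  -0.01085
  eq         0.3299     4.782   0.02322
  solve Keq expr → x = -0.01085; check Q = 14.79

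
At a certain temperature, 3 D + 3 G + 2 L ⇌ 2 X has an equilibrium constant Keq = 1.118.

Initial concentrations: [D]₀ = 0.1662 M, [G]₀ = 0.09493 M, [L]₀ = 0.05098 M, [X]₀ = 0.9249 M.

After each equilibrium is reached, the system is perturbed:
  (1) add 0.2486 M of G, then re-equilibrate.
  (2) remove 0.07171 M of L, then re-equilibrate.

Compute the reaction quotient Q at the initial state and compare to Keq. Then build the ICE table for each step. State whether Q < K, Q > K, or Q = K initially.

Q₀ = 8.3808e+07; Q > K (proceeds reverse)

Q₀ = 8.3808e+07 vs Keq = 1.118 ⇒ Q>K, reverse
Step 1:
                  D         G         L         X
  Initial    0.1662   0.09493   0.05098    0.9249
  Change     0.7611    0.7611    0.5074   -0.5074
  Equil      0.9273     0.856    0.5584    0.4175
  solve Keq expr → x = -0.2537; check Q = 1.118
Then add 0.2486 M of G.
Step 2:
                  D         G         L         X
  Initial    0.9273     1.105    0.5584    0.4175
  Change   -0.06549  -0.06549  -0.04366   0.04366
  Equil      0.8618     1.039    0.5147    0.4612
  solve Keq expr → x = 0.02183; check Q = 1.118
Then remove 0.07171 M of L.
Step 3:
                  D         G         L         X
  Initial    0.8618     1.039     0.443    0.4612
  Change    0.02463   0.02463   0.01642  -0.01642
  Equil      0.8864     1.064    0.4594    0.4448
  solve Keq expr → x = -0.008209; check Q = 1.118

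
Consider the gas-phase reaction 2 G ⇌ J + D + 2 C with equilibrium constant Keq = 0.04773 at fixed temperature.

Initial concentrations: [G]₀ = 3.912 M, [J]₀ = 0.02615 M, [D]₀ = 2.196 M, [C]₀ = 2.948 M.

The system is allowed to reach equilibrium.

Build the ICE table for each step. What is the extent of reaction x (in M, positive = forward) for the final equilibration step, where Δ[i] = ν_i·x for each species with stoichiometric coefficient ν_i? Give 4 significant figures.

Q₀ = 0.03261 vs Keq = 0.04773 ⇒ Q<K, forward
Step 1:
                  G         J         D         C
  init        3.912   0.02615     2.196     2.948
  Δ        -0.02191   0.01095   0.01095   0.02191
  eq           3.89    0.0371     2.207      2.97
  solve Keq expr → x = 0.01095; check Q = 0.04773

x = 0.01095 M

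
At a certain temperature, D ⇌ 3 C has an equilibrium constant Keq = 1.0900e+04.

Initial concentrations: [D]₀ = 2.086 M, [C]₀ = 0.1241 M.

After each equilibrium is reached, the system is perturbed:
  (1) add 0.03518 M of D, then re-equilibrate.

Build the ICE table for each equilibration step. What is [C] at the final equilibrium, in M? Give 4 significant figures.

[C]_eq = 6.415 M

Q₀ = 9.1622e-04 vs Keq = 1.0900e+04 ⇒ Q<K, forward
Step 1:
                    D           C
  Initial       2.086      0.1241
  Change       -2.063       6.189
  Equil       0.02308       6.313
  solve Keq expr → x = 2.063; check Q = 1.0900e+04
Then add 0.03518 M of D.
Step 2:
                    D           C
  Initial     0.05826       6.313
  Change     -0.03404      0.1021
  Equil       0.02422       6.415
  solve Keq expr → x = 0.03404; check Q = 1.0900e+04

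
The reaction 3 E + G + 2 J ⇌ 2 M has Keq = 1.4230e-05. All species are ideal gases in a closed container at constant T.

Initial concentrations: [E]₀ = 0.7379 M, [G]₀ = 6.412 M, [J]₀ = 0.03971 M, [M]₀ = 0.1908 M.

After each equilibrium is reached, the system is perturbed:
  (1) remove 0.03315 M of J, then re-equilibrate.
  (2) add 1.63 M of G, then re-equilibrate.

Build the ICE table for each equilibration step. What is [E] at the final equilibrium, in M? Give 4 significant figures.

Q₀ = 8.961 vs Keq = 1.4230e-05 ⇒ Q>K, reverse
Step 1:
                   E          G          J          M
  init        0.7379      6.412    0.03971     0.1908
  Δ           0.2828    0.09427     0.1885    -0.1885
  eq           1.021      6.506     0.2282   0.002265
  solve Keq expr → x = -0.09427; check Q = 1.4230e-05
Then remove 0.03315 M of J.
Step 2:
                   E          G          J          M
  init         1.021      6.506     0.1951   0.002265
  Δ       4.8645e-04 1.6215e-04 3.2430e-04 -3.2430e-04
  eq           1.021      6.506     0.1954    0.00194
  solve Keq expr → x = -1.6215e-04; check Q = 1.4230e-05
Then add 1.63 M of G.
Step 3:
                   E          G          J          M
  init         1.021      8.136     0.1954    0.00194
  Δ       -3.3883e-04 -1.1294e-04 -2.2589e-04 2.2589e-04
  eq           1.021      8.136     0.1952   0.002166
  solve Keq expr → x = 1.1294e-04; check Q = 1.4230e-05

[E]_eq = 1.021 M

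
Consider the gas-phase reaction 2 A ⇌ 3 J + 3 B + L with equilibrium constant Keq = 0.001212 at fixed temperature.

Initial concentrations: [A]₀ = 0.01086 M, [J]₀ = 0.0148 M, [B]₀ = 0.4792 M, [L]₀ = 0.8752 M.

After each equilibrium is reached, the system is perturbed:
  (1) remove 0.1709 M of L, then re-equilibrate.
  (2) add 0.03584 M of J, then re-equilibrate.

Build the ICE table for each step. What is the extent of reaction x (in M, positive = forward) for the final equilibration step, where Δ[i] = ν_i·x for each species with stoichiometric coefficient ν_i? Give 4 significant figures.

x = -0.008122 M

Q₀ = 0.002647 vs Keq = 0.001212 ⇒ Q>K, reverse
Step 1:
                  A         J         B         L
  Initial   0.01086    0.0148    0.4792    0.8752
  Change   0.001524 -0.002286 -0.002286 -7.6203e-04
  Equil     0.01238   0.01251    0.4769    0.8744
  solve Keq expr → x = -7.6203e-04; check Q = 0.001212
Then remove 0.1709 M of L.
Step 2:
                  A         J         B         L
  Initial   0.01238   0.01251    0.4769    0.7035
  Change  -4.1392e-04 6.2088e-04 6.2088e-04 2.0696e-04
  Equil     0.01197   0.01313    0.4775    0.7037
  solve Keq expr → x = 2.0696e-04; check Q = 0.001212
Then add 0.03584 M of J.
Step 3:
                  A         J         B         L
  Initial   0.01197   0.04897    0.4775    0.7037
  Change    0.01624  -0.02437  -0.02437 -0.008122
  Equil     0.02821   0.02461    0.4532    0.6956
  solve Keq expr → x = -0.008122; check Q = 0.001212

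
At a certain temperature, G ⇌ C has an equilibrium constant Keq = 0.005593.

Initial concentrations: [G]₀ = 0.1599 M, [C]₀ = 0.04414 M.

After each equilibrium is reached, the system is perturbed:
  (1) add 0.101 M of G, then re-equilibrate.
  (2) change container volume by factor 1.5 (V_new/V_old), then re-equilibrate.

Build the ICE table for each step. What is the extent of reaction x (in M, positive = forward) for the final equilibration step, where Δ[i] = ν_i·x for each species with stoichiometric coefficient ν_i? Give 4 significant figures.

x = 0 M

Q₀ = 0.276 vs Keq = 0.005593 ⇒ Q>K, reverse
Step 1:
                  G         C
  I          0.1599   0.04414
  C         0.04301  -0.04301
  E          0.2029  0.001135
  solve Keq expr → x = -0.04301; check Q = 0.005593
Then add 0.101 M of G.
Step 2:
                  G         C
  I          0.3039  0.001135
  C       -5.6175e-04 5.6175e-04
  E          0.3033  0.001697
  solve Keq expr → x = 5.6175e-04; check Q = 0.005593
Then change container volume by factor 1.5 (V_new/V_old).
Step 3:
                  G         C
  I          0.2022  0.001131
  C               0         0
  E          0.2022  0.001131
  solve Keq expr → x = 0; check Q = 0.005593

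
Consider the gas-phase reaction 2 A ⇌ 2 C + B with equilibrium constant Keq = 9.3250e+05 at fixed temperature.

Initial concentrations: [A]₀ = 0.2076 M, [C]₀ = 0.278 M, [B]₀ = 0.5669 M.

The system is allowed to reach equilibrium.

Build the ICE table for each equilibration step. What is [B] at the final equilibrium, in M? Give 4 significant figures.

Q₀ = 1.017 vs Keq = 9.3250e+05 ⇒ Q<K, forward
Step 1:
                  A         C         B
  I          0.2076     0.278    0.5669
  C         -0.2072    0.2072    0.1036
  E       4.1142e-04    0.4852    0.6705
  solve Keq expr → x = 0.1036; check Q = 9.3250e+05

[B]_eq = 0.6705 M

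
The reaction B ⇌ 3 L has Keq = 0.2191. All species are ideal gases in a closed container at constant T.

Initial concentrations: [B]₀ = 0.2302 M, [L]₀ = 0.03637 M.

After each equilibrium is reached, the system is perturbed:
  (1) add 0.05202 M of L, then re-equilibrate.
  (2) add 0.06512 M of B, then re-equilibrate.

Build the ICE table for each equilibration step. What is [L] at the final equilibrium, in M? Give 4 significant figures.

Q₀ = 2.0899e-04 vs Keq = 0.2191 ⇒ Q<K, forward
Step 1:
                   B          L
  Initial     0.2302    0.03637
  Change    -0.09182     0.2755
  Equil       0.1384     0.3118
  solve Keq expr → x = 0.09182; check Q = 0.2191
Then add 0.05202 M of L.
Step 2:
                   B          L
  Initial     0.1384     0.3638
  Change     0.01396   -0.04187
  Equil       0.1523      0.322
  solve Keq expr → x = -0.01396; check Q = 0.2191
Then add 0.06512 M of B.
Step 3:
                   B          L
  Initial     0.2175      0.322
  Change    -0.01137    0.03412
  Equil       0.2061     0.3561
  solve Keq expr → x = 0.01137; check Q = 0.2191

[L]_eq = 0.3561 M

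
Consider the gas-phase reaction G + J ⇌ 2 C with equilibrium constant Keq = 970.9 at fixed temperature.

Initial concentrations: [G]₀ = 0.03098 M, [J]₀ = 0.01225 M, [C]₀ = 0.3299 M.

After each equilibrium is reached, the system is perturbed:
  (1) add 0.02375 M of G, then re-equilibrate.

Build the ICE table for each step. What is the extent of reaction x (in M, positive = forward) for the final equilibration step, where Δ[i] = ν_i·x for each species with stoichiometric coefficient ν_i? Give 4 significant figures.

Q₀ = 286.8 vs Keq = 970.9 ⇒ Q<K, forward
Step 1:
                    G           J           C
  init        0.03098     0.01225      0.3299
  Δ         -0.007134   -0.007134     0.01427
  eq          0.02385    0.005116      0.3442
  solve Keq expr → x = 0.007134; check Q = 970.9
Then add 0.02375 M of G.
Step 2:
                    G           J           C
  init         0.0476    0.005116      0.3442
  Δ         -0.002346   -0.002346    0.004692
  eq          0.04525     0.00277      0.3489
  solve Keq expr → x = 0.002346; check Q = 970.9

x = 0.002346 M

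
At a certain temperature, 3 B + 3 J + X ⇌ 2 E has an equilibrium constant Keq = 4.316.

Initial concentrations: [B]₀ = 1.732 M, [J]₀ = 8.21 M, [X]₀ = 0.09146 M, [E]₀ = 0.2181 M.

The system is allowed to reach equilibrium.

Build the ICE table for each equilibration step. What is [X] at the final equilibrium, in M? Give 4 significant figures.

Q₀ = 1.8089e-04 vs Keq = 4.316 ⇒ Q<K, forward
Step 1:
                    B           J           X           E
  init          1.732        8.21     0.09146      0.2181
  Δ           -0.2743     -0.2743    -0.09144      0.1829
  eq            1.458       7.936  2.4065e-05       0.401
  solve Keq expr → x = 0.09144; check Q = 4.316

[X]_eq = 2.4065e-05 M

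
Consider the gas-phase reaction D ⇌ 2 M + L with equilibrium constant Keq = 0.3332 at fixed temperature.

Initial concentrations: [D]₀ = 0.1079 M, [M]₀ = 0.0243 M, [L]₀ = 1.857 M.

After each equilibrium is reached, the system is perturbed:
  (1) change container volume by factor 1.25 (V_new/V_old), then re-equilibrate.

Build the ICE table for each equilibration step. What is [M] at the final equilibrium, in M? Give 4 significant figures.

[M]_eq = 0.1002 M

Q₀ = 0.01016 vs Keq = 0.3332 ⇒ Q<K, forward
Step 1:
                  D         M         L
  init       0.1079    0.0243     1.857
  Δ        -0.04173   0.08346   0.04173
  eq        0.06617    0.1078     1.899
  solve Keq expr → x = 0.04173; check Q = 0.3332
Then change container volume by factor 1.25 (V_new/V_old).
Step 2:
                  D         M         L
  init      0.05294   0.08621     1.519
  Δ       -0.006982   0.01396  0.006982
  eq        0.04595    0.1002     1.526
  solve Keq expr → x = 0.006982; check Q = 0.3332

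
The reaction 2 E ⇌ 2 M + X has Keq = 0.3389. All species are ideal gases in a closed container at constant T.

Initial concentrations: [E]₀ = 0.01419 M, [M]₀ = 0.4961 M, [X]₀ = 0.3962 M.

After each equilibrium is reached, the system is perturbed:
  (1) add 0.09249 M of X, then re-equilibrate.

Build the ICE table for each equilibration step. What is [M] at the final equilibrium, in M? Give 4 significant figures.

Q₀ = 484.3 vs Keq = 0.3389 ⇒ Q>K, reverse
Step 1:
                  E         M         X
  I         0.01419    0.4961    0.3962
  C          0.2292   -0.2292   -0.1146
  E          0.2433    0.2669    0.2816
  solve Keq expr → x = -0.1146; check Q = 0.3389
Then add 0.09249 M of X.
Step 2:
                  E         M         X
  I          0.2433    0.2669    0.3741
  C         0.01667  -0.01667 -0.008334
  E            0.26    0.2503    0.3658
  solve Keq expr → x = -0.008334; check Q = 0.3389

[M]_eq = 0.2503 M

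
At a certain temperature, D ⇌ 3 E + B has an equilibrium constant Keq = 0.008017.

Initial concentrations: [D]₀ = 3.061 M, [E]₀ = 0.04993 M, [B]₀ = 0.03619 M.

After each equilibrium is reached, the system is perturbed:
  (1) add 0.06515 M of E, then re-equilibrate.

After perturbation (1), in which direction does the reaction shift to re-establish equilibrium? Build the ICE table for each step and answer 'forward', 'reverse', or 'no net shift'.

Q₀ = 1.4717e-06 vs Keq = 0.008017 ⇒ Q<K, forward
Step 1:
                    D           E           B
  I             3.061     0.04993     0.03619
  C           -0.1501      0.4504      0.1501
  E             2.911      0.5003      0.1863
  solve Keq expr → x = 0.1501; check Q = 0.008017
Then add 0.06515 M of E.
Step 2:
                    D           E           B
  I             2.911      0.5655      0.1863
  C           0.01625    -0.04874    -0.01625
  E             2.927      0.5167      0.1701
  solve Keq expr → x = -0.01625; check Q = 0.008017

Direction: reverse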